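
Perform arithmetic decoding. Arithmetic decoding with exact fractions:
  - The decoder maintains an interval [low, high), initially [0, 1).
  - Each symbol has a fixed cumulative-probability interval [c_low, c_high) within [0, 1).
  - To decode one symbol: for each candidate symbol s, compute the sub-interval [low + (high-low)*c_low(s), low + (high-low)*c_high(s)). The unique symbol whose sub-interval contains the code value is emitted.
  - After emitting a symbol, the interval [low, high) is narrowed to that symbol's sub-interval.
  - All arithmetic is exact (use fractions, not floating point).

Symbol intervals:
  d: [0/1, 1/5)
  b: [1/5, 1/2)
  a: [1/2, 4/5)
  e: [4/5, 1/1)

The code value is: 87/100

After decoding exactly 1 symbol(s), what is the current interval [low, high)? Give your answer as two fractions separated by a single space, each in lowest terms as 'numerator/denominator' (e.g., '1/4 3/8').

Step 1: interval [0/1, 1/1), width = 1/1 - 0/1 = 1/1
  'd': [0/1 + 1/1*0/1, 0/1 + 1/1*1/5) = [0/1, 1/5)
  'b': [0/1 + 1/1*1/5, 0/1 + 1/1*1/2) = [1/5, 1/2)
  'a': [0/1 + 1/1*1/2, 0/1 + 1/1*4/5) = [1/2, 4/5)
  'e': [0/1 + 1/1*4/5, 0/1 + 1/1*1/1) = [4/5, 1/1) <- contains code 87/100
  emit 'e', narrow to [4/5, 1/1)

Answer: 4/5 1/1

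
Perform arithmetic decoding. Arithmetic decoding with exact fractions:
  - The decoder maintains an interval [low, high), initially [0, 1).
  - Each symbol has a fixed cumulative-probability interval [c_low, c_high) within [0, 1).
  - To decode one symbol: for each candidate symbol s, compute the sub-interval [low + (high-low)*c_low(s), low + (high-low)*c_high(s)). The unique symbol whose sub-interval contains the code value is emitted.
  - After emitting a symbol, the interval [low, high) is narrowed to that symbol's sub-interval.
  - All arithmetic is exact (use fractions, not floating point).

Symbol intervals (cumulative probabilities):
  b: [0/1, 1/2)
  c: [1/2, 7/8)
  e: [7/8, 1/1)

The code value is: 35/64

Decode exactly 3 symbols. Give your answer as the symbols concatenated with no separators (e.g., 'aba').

Step 1: interval [0/1, 1/1), width = 1/1 - 0/1 = 1/1
  'b': [0/1 + 1/1*0/1, 0/1 + 1/1*1/2) = [0/1, 1/2)
  'c': [0/1 + 1/1*1/2, 0/1 + 1/1*7/8) = [1/2, 7/8) <- contains code 35/64
  'e': [0/1 + 1/1*7/8, 0/1 + 1/1*1/1) = [7/8, 1/1)
  emit 'c', narrow to [1/2, 7/8)
Step 2: interval [1/2, 7/8), width = 7/8 - 1/2 = 3/8
  'b': [1/2 + 3/8*0/1, 1/2 + 3/8*1/2) = [1/2, 11/16) <- contains code 35/64
  'c': [1/2 + 3/8*1/2, 1/2 + 3/8*7/8) = [11/16, 53/64)
  'e': [1/2 + 3/8*7/8, 1/2 + 3/8*1/1) = [53/64, 7/8)
  emit 'b', narrow to [1/2, 11/16)
Step 3: interval [1/2, 11/16), width = 11/16 - 1/2 = 3/16
  'b': [1/2 + 3/16*0/1, 1/2 + 3/16*1/2) = [1/2, 19/32) <- contains code 35/64
  'c': [1/2 + 3/16*1/2, 1/2 + 3/16*7/8) = [19/32, 85/128)
  'e': [1/2 + 3/16*7/8, 1/2 + 3/16*1/1) = [85/128, 11/16)
  emit 'b', narrow to [1/2, 19/32)

Answer: cbb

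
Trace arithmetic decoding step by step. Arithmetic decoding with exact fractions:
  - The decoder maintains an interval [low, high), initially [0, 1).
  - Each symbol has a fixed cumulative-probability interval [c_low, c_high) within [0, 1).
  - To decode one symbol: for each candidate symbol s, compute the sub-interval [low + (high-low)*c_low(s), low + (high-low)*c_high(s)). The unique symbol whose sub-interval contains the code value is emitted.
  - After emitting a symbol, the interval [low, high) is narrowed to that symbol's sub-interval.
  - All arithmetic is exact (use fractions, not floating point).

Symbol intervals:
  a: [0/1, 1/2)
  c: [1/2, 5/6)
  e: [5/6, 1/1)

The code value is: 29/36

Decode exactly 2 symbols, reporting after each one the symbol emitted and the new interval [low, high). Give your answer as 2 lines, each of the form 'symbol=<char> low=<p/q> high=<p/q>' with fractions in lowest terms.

Answer: symbol=c low=1/2 high=5/6
symbol=e low=7/9 high=5/6

Derivation:
Step 1: interval [0/1, 1/1), width = 1/1 - 0/1 = 1/1
  'a': [0/1 + 1/1*0/1, 0/1 + 1/1*1/2) = [0/1, 1/2)
  'c': [0/1 + 1/1*1/2, 0/1 + 1/1*5/6) = [1/2, 5/6) <- contains code 29/36
  'e': [0/1 + 1/1*5/6, 0/1 + 1/1*1/1) = [5/6, 1/1)
  emit 'c', narrow to [1/2, 5/6)
Step 2: interval [1/2, 5/6), width = 5/6 - 1/2 = 1/3
  'a': [1/2 + 1/3*0/1, 1/2 + 1/3*1/2) = [1/2, 2/3)
  'c': [1/2 + 1/3*1/2, 1/2 + 1/3*5/6) = [2/3, 7/9)
  'e': [1/2 + 1/3*5/6, 1/2 + 1/3*1/1) = [7/9, 5/6) <- contains code 29/36
  emit 'e', narrow to [7/9, 5/6)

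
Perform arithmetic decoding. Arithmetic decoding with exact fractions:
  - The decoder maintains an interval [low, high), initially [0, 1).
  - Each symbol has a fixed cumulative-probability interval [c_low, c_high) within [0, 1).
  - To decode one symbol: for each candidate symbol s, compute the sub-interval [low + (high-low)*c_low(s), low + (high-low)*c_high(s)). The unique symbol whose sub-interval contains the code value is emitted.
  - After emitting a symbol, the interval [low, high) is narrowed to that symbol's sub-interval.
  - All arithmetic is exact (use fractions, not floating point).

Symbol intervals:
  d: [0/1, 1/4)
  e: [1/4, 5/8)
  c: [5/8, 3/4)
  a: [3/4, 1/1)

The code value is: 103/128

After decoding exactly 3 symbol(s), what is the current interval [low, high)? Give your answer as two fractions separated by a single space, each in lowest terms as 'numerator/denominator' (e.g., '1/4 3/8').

Step 1: interval [0/1, 1/1), width = 1/1 - 0/1 = 1/1
  'd': [0/1 + 1/1*0/1, 0/1 + 1/1*1/4) = [0/1, 1/4)
  'e': [0/1 + 1/1*1/4, 0/1 + 1/1*5/8) = [1/4, 5/8)
  'c': [0/1 + 1/1*5/8, 0/1 + 1/1*3/4) = [5/8, 3/4)
  'a': [0/1 + 1/1*3/4, 0/1 + 1/1*1/1) = [3/4, 1/1) <- contains code 103/128
  emit 'a', narrow to [3/4, 1/1)
Step 2: interval [3/4, 1/1), width = 1/1 - 3/4 = 1/4
  'd': [3/4 + 1/4*0/1, 3/4 + 1/4*1/4) = [3/4, 13/16) <- contains code 103/128
  'e': [3/4 + 1/4*1/4, 3/4 + 1/4*5/8) = [13/16, 29/32)
  'c': [3/4 + 1/4*5/8, 3/4 + 1/4*3/4) = [29/32, 15/16)
  'a': [3/4 + 1/4*3/4, 3/4 + 1/4*1/1) = [15/16, 1/1)
  emit 'd', narrow to [3/4, 13/16)
Step 3: interval [3/4, 13/16), width = 13/16 - 3/4 = 1/16
  'd': [3/4 + 1/16*0/1, 3/4 + 1/16*1/4) = [3/4, 49/64)
  'e': [3/4 + 1/16*1/4, 3/4 + 1/16*5/8) = [49/64, 101/128)
  'c': [3/4 + 1/16*5/8, 3/4 + 1/16*3/4) = [101/128, 51/64)
  'a': [3/4 + 1/16*3/4, 3/4 + 1/16*1/1) = [51/64, 13/16) <- contains code 103/128
  emit 'a', narrow to [51/64, 13/16)

Answer: 51/64 13/16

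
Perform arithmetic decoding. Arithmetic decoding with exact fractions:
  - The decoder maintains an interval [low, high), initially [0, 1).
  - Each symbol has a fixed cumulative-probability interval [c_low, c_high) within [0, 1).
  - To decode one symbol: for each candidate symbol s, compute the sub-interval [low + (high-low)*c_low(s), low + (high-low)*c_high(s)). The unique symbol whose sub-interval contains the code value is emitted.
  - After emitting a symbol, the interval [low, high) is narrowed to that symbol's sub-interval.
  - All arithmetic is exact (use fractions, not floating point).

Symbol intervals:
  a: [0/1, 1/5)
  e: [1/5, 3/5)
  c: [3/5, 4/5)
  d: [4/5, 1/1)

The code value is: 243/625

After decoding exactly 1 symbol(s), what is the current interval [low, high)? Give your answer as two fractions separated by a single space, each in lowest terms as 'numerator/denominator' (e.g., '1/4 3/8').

Step 1: interval [0/1, 1/1), width = 1/1 - 0/1 = 1/1
  'a': [0/1 + 1/1*0/1, 0/1 + 1/1*1/5) = [0/1, 1/5)
  'e': [0/1 + 1/1*1/5, 0/1 + 1/1*3/5) = [1/5, 3/5) <- contains code 243/625
  'c': [0/1 + 1/1*3/5, 0/1 + 1/1*4/5) = [3/5, 4/5)
  'd': [0/1 + 1/1*4/5, 0/1 + 1/1*1/1) = [4/5, 1/1)
  emit 'e', narrow to [1/5, 3/5)

Answer: 1/5 3/5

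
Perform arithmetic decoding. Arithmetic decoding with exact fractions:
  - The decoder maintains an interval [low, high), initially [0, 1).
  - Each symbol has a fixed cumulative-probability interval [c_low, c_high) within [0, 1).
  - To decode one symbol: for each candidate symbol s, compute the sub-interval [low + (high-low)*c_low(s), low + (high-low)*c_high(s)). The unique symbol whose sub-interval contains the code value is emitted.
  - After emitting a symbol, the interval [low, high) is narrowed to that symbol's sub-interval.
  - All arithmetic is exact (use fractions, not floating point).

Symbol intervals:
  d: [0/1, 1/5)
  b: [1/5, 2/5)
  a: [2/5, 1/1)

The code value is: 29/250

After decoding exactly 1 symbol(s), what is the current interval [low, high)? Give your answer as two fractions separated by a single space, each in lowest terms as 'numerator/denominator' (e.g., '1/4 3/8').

Answer: 0/1 1/5

Derivation:
Step 1: interval [0/1, 1/1), width = 1/1 - 0/1 = 1/1
  'd': [0/1 + 1/1*0/1, 0/1 + 1/1*1/5) = [0/1, 1/5) <- contains code 29/250
  'b': [0/1 + 1/1*1/5, 0/1 + 1/1*2/5) = [1/5, 2/5)
  'a': [0/1 + 1/1*2/5, 0/1 + 1/1*1/1) = [2/5, 1/1)
  emit 'd', narrow to [0/1, 1/5)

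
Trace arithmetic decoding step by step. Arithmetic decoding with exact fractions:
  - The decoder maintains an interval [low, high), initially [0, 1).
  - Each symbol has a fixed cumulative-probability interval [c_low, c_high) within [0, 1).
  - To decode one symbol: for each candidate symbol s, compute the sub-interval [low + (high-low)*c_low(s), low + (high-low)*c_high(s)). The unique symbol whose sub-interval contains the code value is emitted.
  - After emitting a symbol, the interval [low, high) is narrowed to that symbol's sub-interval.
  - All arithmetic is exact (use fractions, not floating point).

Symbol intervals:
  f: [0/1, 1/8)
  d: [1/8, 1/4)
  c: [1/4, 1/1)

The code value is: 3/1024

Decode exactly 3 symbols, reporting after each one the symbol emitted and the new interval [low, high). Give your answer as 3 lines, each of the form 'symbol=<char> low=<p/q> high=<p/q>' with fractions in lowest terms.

Answer: symbol=f low=0/1 high=1/8
symbol=f low=0/1 high=1/64
symbol=d low=1/512 high=1/256

Derivation:
Step 1: interval [0/1, 1/1), width = 1/1 - 0/1 = 1/1
  'f': [0/1 + 1/1*0/1, 0/1 + 1/1*1/8) = [0/1, 1/8) <- contains code 3/1024
  'd': [0/1 + 1/1*1/8, 0/1 + 1/1*1/4) = [1/8, 1/4)
  'c': [0/1 + 1/1*1/4, 0/1 + 1/1*1/1) = [1/4, 1/1)
  emit 'f', narrow to [0/1, 1/8)
Step 2: interval [0/1, 1/8), width = 1/8 - 0/1 = 1/8
  'f': [0/1 + 1/8*0/1, 0/1 + 1/8*1/8) = [0/1, 1/64) <- contains code 3/1024
  'd': [0/1 + 1/8*1/8, 0/1 + 1/8*1/4) = [1/64, 1/32)
  'c': [0/1 + 1/8*1/4, 0/1 + 1/8*1/1) = [1/32, 1/8)
  emit 'f', narrow to [0/1, 1/64)
Step 3: interval [0/1, 1/64), width = 1/64 - 0/1 = 1/64
  'f': [0/1 + 1/64*0/1, 0/1 + 1/64*1/8) = [0/1, 1/512)
  'd': [0/1 + 1/64*1/8, 0/1 + 1/64*1/4) = [1/512, 1/256) <- contains code 3/1024
  'c': [0/1 + 1/64*1/4, 0/1 + 1/64*1/1) = [1/256, 1/64)
  emit 'd', narrow to [1/512, 1/256)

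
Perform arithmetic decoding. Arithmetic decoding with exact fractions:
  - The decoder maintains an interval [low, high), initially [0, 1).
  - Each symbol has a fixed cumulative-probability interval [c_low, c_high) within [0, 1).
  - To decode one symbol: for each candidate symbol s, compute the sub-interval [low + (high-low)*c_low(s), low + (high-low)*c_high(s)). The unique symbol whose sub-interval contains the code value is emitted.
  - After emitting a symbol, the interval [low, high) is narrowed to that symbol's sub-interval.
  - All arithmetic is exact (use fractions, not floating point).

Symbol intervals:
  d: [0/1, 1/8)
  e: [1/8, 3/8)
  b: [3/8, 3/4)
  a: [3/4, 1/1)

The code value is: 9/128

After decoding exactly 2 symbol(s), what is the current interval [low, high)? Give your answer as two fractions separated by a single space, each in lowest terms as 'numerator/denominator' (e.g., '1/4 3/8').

Step 1: interval [0/1, 1/1), width = 1/1 - 0/1 = 1/1
  'd': [0/1 + 1/1*0/1, 0/1 + 1/1*1/8) = [0/1, 1/8) <- contains code 9/128
  'e': [0/1 + 1/1*1/8, 0/1 + 1/1*3/8) = [1/8, 3/8)
  'b': [0/1 + 1/1*3/8, 0/1 + 1/1*3/4) = [3/8, 3/4)
  'a': [0/1 + 1/1*3/4, 0/1 + 1/1*1/1) = [3/4, 1/1)
  emit 'd', narrow to [0/1, 1/8)
Step 2: interval [0/1, 1/8), width = 1/8 - 0/1 = 1/8
  'd': [0/1 + 1/8*0/1, 0/1 + 1/8*1/8) = [0/1, 1/64)
  'e': [0/1 + 1/8*1/8, 0/1 + 1/8*3/8) = [1/64, 3/64)
  'b': [0/1 + 1/8*3/8, 0/1 + 1/8*3/4) = [3/64, 3/32) <- contains code 9/128
  'a': [0/1 + 1/8*3/4, 0/1 + 1/8*1/1) = [3/32, 1/8)
  emit 'b', narrow to [3/64, 3/32)

Answer: 3/64 3/32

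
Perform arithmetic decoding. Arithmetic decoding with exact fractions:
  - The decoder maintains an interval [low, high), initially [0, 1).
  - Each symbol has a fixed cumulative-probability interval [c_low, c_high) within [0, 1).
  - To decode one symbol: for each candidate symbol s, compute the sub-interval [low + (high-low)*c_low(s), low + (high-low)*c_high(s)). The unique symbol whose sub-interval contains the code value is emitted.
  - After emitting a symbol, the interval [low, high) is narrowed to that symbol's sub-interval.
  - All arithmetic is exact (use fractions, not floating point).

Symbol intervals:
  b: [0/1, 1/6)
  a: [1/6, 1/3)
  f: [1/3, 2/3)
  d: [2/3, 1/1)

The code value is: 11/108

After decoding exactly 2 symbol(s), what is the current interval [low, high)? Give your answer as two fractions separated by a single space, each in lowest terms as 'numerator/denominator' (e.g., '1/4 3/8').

Step 1: interval [0/1, 1/1), width = 1/1 - 0/1 = 1/1
  'b': [0/1 + 1/1*0/1, 0/1 + 1/1*1/6) = [0/1, 1/6) <- contains code 11/108
  'a': [0/1 + 1/1*1/6, 0/1 + 1/1*1/3) = [1/6, 1/3)
  'f': [0/1 + 1/1*1/3, 0/1 + 1/1*2/3) = [1/3, 2/3)
  'd': [0/1 + 1/1*2/3, 0/1 + 1/1*1/1) = [2/3, 1/1)
  emit 'b', narrow to [0/1, 1/6)
Step 2: interval [0/1, 1/6), width = 1/6 - 0/1 = 1/6
  'b': [0/1 + 1/6*0/1, 0/1 + 1/6*1/6) = [0/1, 1/36)
  'a': [0/1 + 1/6*1/6, 0/1 + 1/6*1/3) = [1/36, 1/18)
  'f': [0/1 + 1/6*1/3, 0/1 + 1/6*2/3) = [1/18, 1/9) <- contains code 11/108
  'd': [0/1 + 1/6*2/3, 0/1 + 1/6*1/1) = [1/9, 1/6)
  emit 'f', narrow to [1/18, 1/9)

Answer: 1/18 1/9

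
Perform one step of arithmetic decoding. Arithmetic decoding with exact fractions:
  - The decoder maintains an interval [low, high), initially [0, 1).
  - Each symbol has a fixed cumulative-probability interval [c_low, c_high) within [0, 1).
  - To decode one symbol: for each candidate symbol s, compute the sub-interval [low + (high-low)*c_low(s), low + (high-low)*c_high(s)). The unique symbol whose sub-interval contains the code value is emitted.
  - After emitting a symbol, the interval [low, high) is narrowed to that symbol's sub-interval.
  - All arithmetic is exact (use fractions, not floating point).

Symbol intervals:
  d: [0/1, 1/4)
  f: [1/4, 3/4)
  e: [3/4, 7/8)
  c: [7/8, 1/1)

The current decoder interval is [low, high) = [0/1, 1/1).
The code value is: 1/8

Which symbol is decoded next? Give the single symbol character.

Interval width = high − low = 1/1 − 0/1 = 1/1
Scaled code = (code − low) / width = (1/8 − 0/1) / 1/1 = 1/8
  d: [0/1, 1/4) ← scaled code falls here ✓
  f: [1/4, 3/4) 
  e: [3/4, 7/8) 
  c: [7/8, 1/1) 

Answer: d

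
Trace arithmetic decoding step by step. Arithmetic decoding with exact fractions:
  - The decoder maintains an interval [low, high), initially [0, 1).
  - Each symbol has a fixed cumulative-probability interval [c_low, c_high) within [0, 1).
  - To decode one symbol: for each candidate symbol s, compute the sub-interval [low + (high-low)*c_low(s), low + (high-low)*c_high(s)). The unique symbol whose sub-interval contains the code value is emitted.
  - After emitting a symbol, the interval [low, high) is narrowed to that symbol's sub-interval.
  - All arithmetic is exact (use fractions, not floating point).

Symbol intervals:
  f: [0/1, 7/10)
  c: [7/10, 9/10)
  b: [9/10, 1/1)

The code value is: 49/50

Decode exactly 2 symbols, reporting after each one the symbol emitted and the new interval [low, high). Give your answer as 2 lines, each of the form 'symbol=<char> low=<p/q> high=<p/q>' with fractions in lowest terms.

Step 1: interval [0/1, 1/1), width = 1/1 - 0/1 = 1/1
  'f': [0/1 + 1/1*0/1, 0/1 + 1/1*7/10) = [0/1, 7/10)
  'c': [0/1 + 1/1*7/10, 0/1 + 1/1*9/10) = [7/10, 9/10)
  'b': [0/1 + 1/1*9/10, 0/1 + 1/1*1/1) = [9/10, 1/1) <- contains code 49/50
  emit 'b', narrow to [9/10, 1/1)
Step 2: interval [9/10, 1/1), width = 1/1 - 9/10 = 1/10
  'f': [9/10 + 1/10*0/1, 9/10 + 1/10*7/10) = [9/10, 97/100)
  'c': [9/10 + 1/10*7/10, 9/10 + 1/10*9/10) = [97/100, 99/100) <- contains code 49/50
  'b': [9/10 + 1/10*9/10, 9/10 + 1/10*1/1) = [99/100, 1/1)
  emit 'c', narrow to [97/100, 99/100)

Answer: symbol=b low=9/10 high=1/1
symbol=c low=97/100 high=99/100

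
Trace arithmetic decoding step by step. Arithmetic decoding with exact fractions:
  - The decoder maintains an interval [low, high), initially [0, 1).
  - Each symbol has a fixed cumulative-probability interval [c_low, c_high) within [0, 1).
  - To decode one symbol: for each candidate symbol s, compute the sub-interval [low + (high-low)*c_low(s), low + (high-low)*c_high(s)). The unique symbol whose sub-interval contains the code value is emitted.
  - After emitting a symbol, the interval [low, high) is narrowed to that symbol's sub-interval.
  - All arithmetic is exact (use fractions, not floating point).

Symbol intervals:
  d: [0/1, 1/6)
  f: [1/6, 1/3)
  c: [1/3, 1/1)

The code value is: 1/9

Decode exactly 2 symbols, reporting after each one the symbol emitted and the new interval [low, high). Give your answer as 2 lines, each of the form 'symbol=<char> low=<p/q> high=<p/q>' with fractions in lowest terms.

Step 1: interval [0/1, 1/1), width = 1/1 - 0/1 = 1/1
  'd': [0/1 + 1/1*0/1, 0/1 + 1/1*1/6) = [0/1, 1/6) <- contains code 1/9
  'f': [0/1 + 1/1*1/6, 0/1 + 1/1*1/3) = [1/6, 1/3)
  'c': [0/1 + 1/1*1/3, 0/1 + 1/1*1/1) = [1/3, 1/1)
  emit 'd', narrow to [0/1, 1/6)
Step 2: interval [0/1, 1/6), width = 1/6 - 0/1 = 1/6
  'd': [0/1 + 1/6*0/1, 0/1 + 1/6*1/6) = [0/1, 1/36)
  'f': [0/1 + 1/6*1/6, 0/1 + 1/6*1/3) = [1/36, 1/18)
  'c': [0/1 + 1/6*1/3, 0/1 + 1/6*1/1) = [1/18, 1/6) <- contains code 1/9
  emit 'c', narrow to [1/18, 1/6)

Answer: symbol=d low=0/1 high=1/6
symbol=c low=1/18 high=1/6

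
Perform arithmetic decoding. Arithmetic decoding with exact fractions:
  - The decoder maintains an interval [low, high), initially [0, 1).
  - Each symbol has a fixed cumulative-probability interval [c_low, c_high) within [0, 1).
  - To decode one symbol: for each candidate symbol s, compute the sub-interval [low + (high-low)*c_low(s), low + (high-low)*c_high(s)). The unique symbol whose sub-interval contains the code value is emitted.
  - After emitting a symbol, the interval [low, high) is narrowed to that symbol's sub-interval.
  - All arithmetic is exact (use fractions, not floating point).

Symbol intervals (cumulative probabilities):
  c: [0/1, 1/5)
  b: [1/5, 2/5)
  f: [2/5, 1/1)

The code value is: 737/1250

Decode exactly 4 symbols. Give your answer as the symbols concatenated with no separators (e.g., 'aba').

Step 1: interval [0/1, 1/1), width = 1/1 - 0/1 = 1/1
  'c': [0/1 + 1/1*0/1, 0/1 + 1/1*1/5) = [0/1, 1/5)
  'b': [0/1 + 1/1*1/5, 0/1 + 1/1*2/5) = [1/5, 2/5)
  'f': [0/1 + 1/1*2/5, 0/1 + 1/1*1/1) = [2/5, 1/1) <- contains code 737/1250
  emit 'f', narrow to [2/5, 1/1)
Step 2: interval [2/5, 1/1), width = 1/1 - 2/5 = 3/5
  'c': [2/5 + 3/5*0/1, 2/5 + 3/5*1/5) = [2/5, 13/25)
  'b': [2/5 + 3/5*1/5, 2/5 + 3/5*2/5) = [13/25, 16/25) <- contains code 737/1250
  'f': [2/5 + 3/5*2/5, 2/5 + 3/5*1/1) = [16/25, 1/1)
  emit 'b', narrow to [13/25, 16/25)
Step 3: interval [13/25, 16/25), width = 16/25 - 13/25 = 3/25
  'c': [13/25 + 3/25*0/1, 13/25 + 3/25*1/5) = [13/25, 68/125)
  'b': [13/25 + 3/25*1/5, 13/25 + 3/25*2/5) = [68/125, 71/125)
  'f': [13/25 + 3/25*2/5, 13/25 + 3/25*1/1) = [71/125, 16/25) <- contains code 737/1250
  emit 'f', narrow to [71/125, 16/25)
Step 4: interval [71/125, 16/25), width = 16/25 - 71/125 = 9/125
  'c': [71/125 + 9/125*0/1, 71/125 + 9/125*1/5) = [71/125, 364/625)
  'b': [71/125 + 9/125*1/5, 71/125 + 9/125*2/5) = [364/625, 373/625) <- contains code 737/1250
  'f': [71/125 + 9/125*2/5, 71/125 + 9/125*1/1) = [373/625, 16/25)
  emit 'b', narrow to [364/625, 373/625)

Answer: fbfb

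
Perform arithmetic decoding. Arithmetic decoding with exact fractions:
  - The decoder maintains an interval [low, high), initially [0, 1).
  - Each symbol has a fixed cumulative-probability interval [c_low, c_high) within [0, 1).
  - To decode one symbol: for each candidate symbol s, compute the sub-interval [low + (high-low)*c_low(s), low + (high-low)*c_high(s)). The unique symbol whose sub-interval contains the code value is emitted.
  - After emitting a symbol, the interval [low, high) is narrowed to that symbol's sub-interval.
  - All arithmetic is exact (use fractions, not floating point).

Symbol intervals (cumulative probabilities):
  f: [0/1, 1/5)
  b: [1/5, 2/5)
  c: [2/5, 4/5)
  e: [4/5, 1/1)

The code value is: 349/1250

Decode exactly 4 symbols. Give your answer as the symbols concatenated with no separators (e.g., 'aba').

Answer: bbee

Derivation:
Step 1: interval [0/1, 1/1), width = 1/1 - 0/1 = 1/1
  'f': [0/1 + 1/1*0/1, 0/1 + 1/1*1/5) = [0/1, 1/5)
  'b': [0/1 + 1/1*1/5, 0/1 + 1/1*2/5) = [1/5, 2/5) <- contains code 349/1250
  'c': [0/1 + 1/1*2/5, 0/1 + 1/1*4/5) = [2/5, 4/5)
  'e': [0/1 + 1/1*4/5, 0/1 + 1/1*1/1) = [4/5, 1/1)
  emit 'b', narrow to [1/5, 2/5)
Step 2: interval [1/5, 2/5), width = 2/5 - 1/5 = 1/5
  'f': [1/5 + 1/5*0/1, 1/5 + 1/5*1/5) = [1/5, 6/25)
  'b': [1/5 + 1/5*1/5, 1/5 + 1/5*2/5) = [6/25, 7/25) <- contains code 349/1250
  'c': [1/5 + 1/5*2/5, 1/5 + 1/5*4/5) = [7/25, 9/25)
  'e': [1/5 + 1/5*4/5, 1/5 + 1/5*1/1) = [9/25, 2/5)
  emit 'b', narrow to [6/25, 7/25)
Step 3: interval [6/25, 7/25), width = 7/25 - 6/25 = 1/25
  'f': [6/25 + 1/25*0/1, 6/25 + 1/25*1/5) = [6/25, 31/125)
  'b': [6/25 + 1/25*1/5, 6/25 + 1/25*2/5) = [31/125, 32/125)
  'c': [6/25 + 1/25*2/5, 6/25 + 1/25*4/5) = [32/125, 34/125)
  'e': [6/25 + 1/25*4/5, 6/25 + 1/25*1/1) = [34/125, 7/25) <- contains code 349/1250
  emit 'e', narrow to [34/125, 7/25)
Step 4: interval [34/125, 7/25), width = 7/25 - 34/125 = 1/125
  'f': [34/125 + 1/125*0/1, 34/125 + 1/125*1/5) = [34/125, 171/625)
  'b': [34/125 + 1/125*1/5, 34/125 + 1/125*2/5) = [171/625, 172/625)
  'c': [34/125 + 1/125*2/5, 34/125 + 1/125*4/5) = [172/625, 174/625)
  'e': [34/125 + 1/125*4/5, 34/125 + 1/125*1/1) = [174/625, 7/25) <- contains code 349/1250
  emit 'e', narrow to [174/625, 7/25)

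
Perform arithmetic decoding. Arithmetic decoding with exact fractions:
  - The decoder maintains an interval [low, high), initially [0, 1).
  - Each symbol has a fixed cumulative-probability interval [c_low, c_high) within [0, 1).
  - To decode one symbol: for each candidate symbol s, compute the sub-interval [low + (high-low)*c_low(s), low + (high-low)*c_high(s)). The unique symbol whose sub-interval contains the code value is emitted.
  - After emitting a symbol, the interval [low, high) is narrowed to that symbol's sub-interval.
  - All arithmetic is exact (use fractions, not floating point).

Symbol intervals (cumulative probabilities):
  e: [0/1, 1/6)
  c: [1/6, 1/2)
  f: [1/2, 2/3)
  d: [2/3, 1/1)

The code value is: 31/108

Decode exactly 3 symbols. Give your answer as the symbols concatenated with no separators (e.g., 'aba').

Answer: ccf

Derivation:
Step 1: interval [0/1, 1/1), width = 1/1 - 0/1 = 1/1
  'e': [0/1 + 1/1*0/1, 0/1 + 1/1*1/6) = [0/1, 1/6)
  'c': [0/1 + 1/1*1/6, 0/1 + 1/1*1/2) = [1/6, 1/2) <- contains code 31/108
  'f': [0/1 + 1/1*1/2, 0/1 + 1/1*2/3) = [1/2, 2/3)
  'd': [0/1 + 1/1*2/3, 0/1 + 1/1*1/1) = [2/3, 1/1)
  emit 'c', narrow to [1/6, 1/2)
Step 2: interval [1/6, 1/2), width = 1/2 - 1/6 = 1/3
  'e': [1/6 + 1/3*0/1, 1/6 + 1/3*1/6) = [1/6, 2/9)
  'c': [1/6 + 1/3*1/6, 1/6 + 1/3*1/2) = [2/9, 1/3) <- contains code 31/108
  'f': [1/6 + 1/3*1/2, 1/6 + 1/3*2/3) = [1/3, 7/18)
  'd': [1/6 + 1/3*2/3, 1/6 + 1/3*1/1) = [7/18, 1/2)
  emit 'c', narrow to [2/9, 1/3)
Step 3: interval [2/9, 1/3), width = 1/3 - 2/9 = 1/9
  'e': [2/9 + 1/9*0/1, 2/9 + 1/9*1/6) = [2/9, 13/54)
  'c': [2/9 + 1/9*1/6, 2/9 + 1/9*1/2) = [13/54, 5/18)
  'f': [2/9 + 1/9*1/2, 2/9 + 1/9*2/3) = [5/18, 8/27) <- contains code 31/108
  'd': [2/9 + 1/9*2/3, 2/9 + 1/9*1/1) = [8/27, 1/3)
  emit 'f', narrow to [5/18, 8/27)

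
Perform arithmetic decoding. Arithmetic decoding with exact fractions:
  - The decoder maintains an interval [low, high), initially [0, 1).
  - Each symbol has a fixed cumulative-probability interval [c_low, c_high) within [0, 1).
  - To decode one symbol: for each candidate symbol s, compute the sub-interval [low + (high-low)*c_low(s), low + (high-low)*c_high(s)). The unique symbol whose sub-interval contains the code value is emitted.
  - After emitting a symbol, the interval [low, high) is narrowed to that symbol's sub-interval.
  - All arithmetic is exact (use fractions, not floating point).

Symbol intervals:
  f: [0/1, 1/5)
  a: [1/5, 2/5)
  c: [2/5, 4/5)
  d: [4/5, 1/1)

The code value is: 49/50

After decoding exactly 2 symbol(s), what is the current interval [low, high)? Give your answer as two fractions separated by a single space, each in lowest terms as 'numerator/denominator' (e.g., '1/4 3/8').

Step 1: interval [0/1, 1/1), width = 1/1 - 0/1 = 1/1
  'f': [0/1 + 1/1*0/1, 0/1 + 1/1*1/5) = [0/1, 1/5)
  'a': [0/1 + 1/1*1/5, 0/1 + 1/1*2/5) = [1/5, 2/5)
  'c': [0/1 + 1/1*2/5, 0/1 + 1/1*4/5) = [2/5, 4/5)
  'd': [0/1 + 1/1*4/5, 0/1 + 1/1*1/1) = [4/5, 1/1) <- contains code 49/50
  emit 'd', narrow to [4/5, 1/1)
Step 2: interval [4/5, 1/1), width = 1/1 - 4/5 = 1/5
  'f': [4/5 + 1/5*0/1, 4/5 + 1/5*1/5) = [4/5, 21/25)
  'a': [4/5 + 1/5*1/5, 4/5 + 1/5*2/5) = [21/25, 22/25)
  'c': [4/5 + 1/5*2/5, 4/5 + 1/5*4/5) = [22/25, 24/25)
  'd': [4/5 + 1/5*4/5, 4/5 + 1/5*1/1) = [24/25, 1/1) <- contains code 49/50
  emit 'd', narrow to [24/25, 1/1)

Answer: 24/25 1/1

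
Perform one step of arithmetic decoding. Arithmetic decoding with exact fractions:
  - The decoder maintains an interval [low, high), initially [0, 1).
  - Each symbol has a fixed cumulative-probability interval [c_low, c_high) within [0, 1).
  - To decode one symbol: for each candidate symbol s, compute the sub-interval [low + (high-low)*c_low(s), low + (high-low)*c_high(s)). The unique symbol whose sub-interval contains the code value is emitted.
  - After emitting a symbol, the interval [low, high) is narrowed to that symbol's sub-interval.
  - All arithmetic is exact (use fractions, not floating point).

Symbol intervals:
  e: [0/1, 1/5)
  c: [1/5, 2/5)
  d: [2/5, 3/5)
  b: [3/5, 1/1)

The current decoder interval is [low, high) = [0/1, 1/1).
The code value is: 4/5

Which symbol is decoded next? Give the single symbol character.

Answer: b

Derivation:
Interval width = high − low = 1/1 − 0/1 = 1/1
Scaled code = (code − low) / width = (4/5 − 0/1) / 1/1 = 4/5
  e: [0/1, 1/5) 
  c: [1/5, 2/5) 
  d: [2/5, 3/5) 
  b: [3/5, 1/1) ← scaled code falls here ✓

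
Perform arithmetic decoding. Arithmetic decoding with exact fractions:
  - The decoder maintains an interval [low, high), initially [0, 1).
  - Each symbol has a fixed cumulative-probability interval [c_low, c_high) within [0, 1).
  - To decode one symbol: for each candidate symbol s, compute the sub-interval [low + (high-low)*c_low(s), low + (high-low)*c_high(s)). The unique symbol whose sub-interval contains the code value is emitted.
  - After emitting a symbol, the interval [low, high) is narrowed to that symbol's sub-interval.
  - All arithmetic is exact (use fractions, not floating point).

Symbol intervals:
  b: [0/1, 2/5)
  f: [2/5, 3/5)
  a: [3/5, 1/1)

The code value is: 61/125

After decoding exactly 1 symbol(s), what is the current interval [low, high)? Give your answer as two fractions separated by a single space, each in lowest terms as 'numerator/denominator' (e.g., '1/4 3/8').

Answer: 2/5 3/5

Derivation:
Step 1: interval [0/1, 1/1), width = 1/1 - 0/1 = 1/1
  'b': [0/1 + 1/1*0/1, 0/1 + 1/1*2/5) = [0/1, 2/5)
  'f': [0/1 + 1/1*2/5, 0/1 + 1/1*3/5) = [2/5, 3/5) <- contains code 61/125
  'a': [0/1 + 1/1*3/5, 0/1 + 1/1*1/1) = [3/5, 1/1)
  emit 'f', narrow to [2/5, 3/5)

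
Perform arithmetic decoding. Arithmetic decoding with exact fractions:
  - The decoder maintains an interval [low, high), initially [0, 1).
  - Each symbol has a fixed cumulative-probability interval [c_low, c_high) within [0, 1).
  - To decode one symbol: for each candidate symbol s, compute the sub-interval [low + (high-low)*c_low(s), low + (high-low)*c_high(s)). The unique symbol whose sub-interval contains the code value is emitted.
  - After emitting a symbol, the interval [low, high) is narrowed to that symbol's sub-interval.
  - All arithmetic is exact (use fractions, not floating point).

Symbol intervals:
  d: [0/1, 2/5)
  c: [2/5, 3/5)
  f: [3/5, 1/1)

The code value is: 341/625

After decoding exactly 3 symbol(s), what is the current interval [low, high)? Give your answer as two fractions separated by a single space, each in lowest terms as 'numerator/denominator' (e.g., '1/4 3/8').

Answer: 13/25 69/125

Derivation:
Step 1: interval [0/1, 1/1), width = 1/1 - 0/1 = 1/1
  'd': [0/1 + 1/1*0/1, 0/1 + 1/1*2/5) = [0/1, 2/5)
  'c': [0/1 + 1/1*2/5, 0/1 + 1/1*3/5) = [2/5, 3/5) <- contains code 341/625
  'f': [0/1 + 1/1*3/5, 0/1 + 1/1*1/1) = [3/5, 1/1)
  emit 'c', narrow to [2/5, 3/5)
Step 2: interval [2/5, 3/5), width = 3/5 - 2/5 = 1/5
  'd': [2/5 + 1/5*0/1, 2/5 + 1/5*2/5) = [2/5, 12/25)
  'c': [2/5 + 1/5*2/5, 2/5 + 1/5*3/5) = [12/25, 13/25)
  'f': [2/5 + 1/5*3/5, 2/5 + 1/5*1/1) = [13/25, 3/5) <- contains code 341/625
  emit 'f', narrow to [13/25, 3/5)
Step 3: interval [13/25, 3/5), width = 3/5 - 13/25 = 2/25
  'd': [13/25 + 2/25*0/1, 13/25 + 2/25*2/5) = [13/25, 69/125) <- contains code 341/625
  'c': [13/25 + 2/25*2/5, 13/25 + 2/25*3/5) = [69/125, 71/125)
  'f': [13/25 + 2/25*3/5, 13/25 + 2/25*1/1) = [71/125, 3/5)
  emit 'd', narrow to [13/25, 69/125)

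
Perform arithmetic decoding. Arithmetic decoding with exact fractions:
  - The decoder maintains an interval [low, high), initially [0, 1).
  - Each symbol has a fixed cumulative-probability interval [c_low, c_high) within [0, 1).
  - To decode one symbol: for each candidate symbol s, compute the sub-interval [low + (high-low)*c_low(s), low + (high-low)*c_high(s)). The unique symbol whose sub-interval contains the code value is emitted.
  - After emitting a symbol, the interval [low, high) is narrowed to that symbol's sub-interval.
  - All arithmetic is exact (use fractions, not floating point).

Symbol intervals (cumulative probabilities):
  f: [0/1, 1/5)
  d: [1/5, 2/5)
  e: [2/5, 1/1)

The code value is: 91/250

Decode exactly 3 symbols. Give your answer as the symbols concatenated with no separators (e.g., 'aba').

Answer: dee

Derivation:
Step 1: interval [0/1, 1/1), width = 1/1 - 0/1 = 1/1
  'f': [0/1 + 1/1*0/1, 0/1 + 1/1*1/5) = [0/1, 1/5)
  'd': [0/1 + 1/1*1/5, 0/1 + 1/1*2/5) = [1/5, 2/5) <- contains code 91/250
  'e': [0/1 + 1/1*2/5, 0/1 + 1/1*1/1) = [2/5, 1/1)
  emit 'd', narrow to [1/5, 2/5)
Step 2: interval [1/5, 2/5), width = 2/5 - 1/5 = 1/5
  'f': [1/5 + 1/5*0/1, 1/5 + 1/5*1/5) = [1/5, 6/25)
  'd': [1/5 + 1/5*1/5, 1/5 + 1/5*2/5) = [6/25, 7/25)
  'e': [1/5 + 1/5*2/5, 1/5 + 1/5*1/1) = [7/25, 2/5) <- contains code 91/250
  emit 'e', narrow to [7/25, 2/5)
Step 3: interval [7/25, 2/5), width = 2/5 - 7/25 = 3/25
  'f': [7/25 + 3/25*0/1, 7/25 + 3/25*1/5) = [7/25, 38/125)
  'd': [7/25 + 3/25*1/5, 7/25 + 3/25*2/5) = [38/125, 41/125)
  'e': [7/25 + 3/25*2/5, 7/25 + 3/25*1/1) = [41/125, 2/5) <- contains code 91/250
  emit 'e', narrow to [41/125, 2/5)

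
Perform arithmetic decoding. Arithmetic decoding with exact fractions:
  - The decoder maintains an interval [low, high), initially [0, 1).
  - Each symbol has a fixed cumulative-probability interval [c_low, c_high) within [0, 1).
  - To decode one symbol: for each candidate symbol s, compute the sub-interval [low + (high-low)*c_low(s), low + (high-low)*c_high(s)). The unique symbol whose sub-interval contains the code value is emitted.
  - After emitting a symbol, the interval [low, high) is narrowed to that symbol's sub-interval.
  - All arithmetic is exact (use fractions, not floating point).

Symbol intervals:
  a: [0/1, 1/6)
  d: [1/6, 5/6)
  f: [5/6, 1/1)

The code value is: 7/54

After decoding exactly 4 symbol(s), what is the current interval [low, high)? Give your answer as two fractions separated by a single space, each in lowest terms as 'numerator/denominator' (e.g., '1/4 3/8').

Step 1: interval [0/1, 1/1), width = 1/1 - 0/1 = 1/1
  'a': [0/1 + 1/1*0/1, 0/1 + 1/1*1/6) = [0/1, 1/6) <- contains code 7/54
  'd': [0/1 + 1/1*1/6, 0/1 + 1/1*5/6) = [1/6, 5/6)
  'f': [0/1 + 1/1*5/6, 0/1 + 1/1*1/1) = [5/6, 1/1)
  emit 'a', narrow to [0/1, 1/6)
Step 2: interval [0/1, 1/6), width = 1/6 - 0/1 = 1/6
  'a': [0/1 + 1/6*0/1, 0/1 + 1/6*1/6) = [0/1, 1/36)
  'd': [0/1 + 1/6*1/6, 0/1 + 1/6*5/6) = [1/36, 5/36) <- contains code 7/54
  'f': [0/1 + 1/6*5/6, 0/1 + 1/6*1/1) = [5/36, 1/6)
  emit 'd', narrow to [1/36, 5/36)
Step 3: interval [1/36, 5/36), width = 5/36 - 1/36 = 1/9
  'a': [1/36 + 1/9*0/1, 1/36 + 1/9*1/6) = [1/36, 5/108)
  'd': [1/36 + 1/9*1/6, 1/36 + 1/9*5/6) = [5/108, 13/108)
  'f': [1/36 + 1/9*5/6, 1/36 + 1/9*1/1) = [13/108, 5/36) <- contains code 7/54
  emit 'f', narrow to [13/108, 5/36)
Step 4: interval [13/108, 5/36), width = 5/36 - 13/108 = 1/54
  'a': [13/108 + 1/54*0/1, 13/108 + 1/54*1/6) = [13/108, 10/81)
  'd': [13/108 + 1/54*1/6, 13/108 + 1/54*5/6) = [10/81, 11/81) <- contains code 7/54
  'f': [13/108 + 1/54*5/6, 13/108 + 1/54*1/1) = [11/81, 5/36)
  emit 'd', narrow to [10/81, 11/81)

Answer: 10/81 11/81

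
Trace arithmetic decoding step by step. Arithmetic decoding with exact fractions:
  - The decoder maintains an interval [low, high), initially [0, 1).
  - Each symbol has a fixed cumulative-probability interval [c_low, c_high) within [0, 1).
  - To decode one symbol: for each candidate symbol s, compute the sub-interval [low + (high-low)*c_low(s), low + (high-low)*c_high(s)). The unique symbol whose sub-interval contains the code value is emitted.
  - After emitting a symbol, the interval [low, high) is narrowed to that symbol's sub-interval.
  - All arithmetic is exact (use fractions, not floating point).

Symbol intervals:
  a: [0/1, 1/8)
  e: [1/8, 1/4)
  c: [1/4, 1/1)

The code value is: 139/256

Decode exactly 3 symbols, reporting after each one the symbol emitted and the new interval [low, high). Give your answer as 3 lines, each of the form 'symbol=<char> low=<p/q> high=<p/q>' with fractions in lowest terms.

Answer: symbol=c low=1/4 high=1/1
symbol=c low=7/16 high=1/1
symbol=e low=65/128 high=37/64

Derivation:
Step 1: interval [0/1, 1/1), width = 1/1 - 0/1 = 1/1
  'a': [0/1 + 1/1*0/1, 0/1 + 1/1*1/8) = [0/1, 1/8)
  'e': [0/1 + 1/1*1/8, 0/1 + 1/1*1/4) = [1/8, 1/4)
  'c': [0/1 + 1/1*1/4, 0/1 + 1/1*1/1) = [1/4, 1/1) <- contains code 139/256
  emit 'c', narrow to [1/4, 1/1)
Step 2: interval [1/4, 1/1), width = 1/1 - 1/4 = 3/4
  'a': [1/4 + 3/4*0/1, 1/4 + 3/4*1/8) = [1/4, 11/32)
  'e': [1/4 + 3/4*1/8, 1/4 + 3/4*1/4) = [11/32, 7/16)
  'c': [1/4 + 3/4*1/4, 1/4 + 3/4*1/1) = [7/16, 1/1) <- contains code 139/256
  emit 'c', narrow to [7/16, 1/1)
Step 3: interval [7/16, 1/1), width = 1/1 - 7/16 = 9/16
  'a': [7/16 + 9/16*0/1, 7/16 + 9/16*1/8) = [7/16, 65/128)
  'e': [7/16 + 9/16*1/8, 7/16 + 9/16*1/4) = [65/128, 37/64) <- contains code 139/256
  'c': [7/16 + 9/16*1/4, 7/16 + 9/16*1/1) = [37/64, 1/1)
  emit 'e', narrow to [65/128, 37/64)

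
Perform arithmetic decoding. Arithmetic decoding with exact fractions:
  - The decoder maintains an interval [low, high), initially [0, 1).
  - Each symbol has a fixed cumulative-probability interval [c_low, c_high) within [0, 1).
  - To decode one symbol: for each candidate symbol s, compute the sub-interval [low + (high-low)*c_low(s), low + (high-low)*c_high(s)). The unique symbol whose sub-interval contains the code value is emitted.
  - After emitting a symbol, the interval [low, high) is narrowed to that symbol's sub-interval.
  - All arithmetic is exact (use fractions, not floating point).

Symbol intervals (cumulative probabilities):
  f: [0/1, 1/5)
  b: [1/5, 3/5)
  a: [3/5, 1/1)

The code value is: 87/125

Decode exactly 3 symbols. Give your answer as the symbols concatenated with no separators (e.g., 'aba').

Answer: abf

Derivation:
Step 1: interval [0/1, 1/1), width = 1/1 - 0/1 = 1/1
  'f': [0/1 + 1/1*0/1, 0/1 + 1/1*1/5) = [0/1, 1/5)
  'b': [0/1 + 1/1*1/5, 0/1 + 1/1*3/5) = [1/5, 3/5)
  'a': [0/1 + 1/1*3/5, 0/1 + 1/1*1/1) = [3/5, 1/1) <- contains code 87/125
  emit 'a', narrow to [3/5, 1/1)
Step 2: interval [3/5, 1/1), width = 1/1 - 3/5 = 2/5
  'f': [3/5 + 2/5*0/1, 3/5 + 2/5*1/5) = [3/5, 17/25)
  'b': [3/5 + 2/5*1/5, 3/5 + 2/5*3/5) = [17/25, 21/25) <- contains code 87/125
  'a': [3/5 + 2/5*3/5, 3/5 + 2/5*1/1) = [21/25, 1/1)
  emit 'b', narrow to [17/25, 21/25)
Step 3: interval [17/25, 21/25), width = 21/25 - 17/25 = 4/25
  'f': [17/25 + 4/25*0/1, 17/25 + 4/25*1/5) = [17/25, 89/125) <- contains code 87/125
  'b': [17/25 + 4/25*1/5, 17/25 + 4/25*3/5) = [89/125, 97/125)
  'a': [17/25 + 4/25*3/5, 17/25 + 4/25*1/1) = [97/125, 21/25)
  emit 'f', narrow to [17/25, 89/125)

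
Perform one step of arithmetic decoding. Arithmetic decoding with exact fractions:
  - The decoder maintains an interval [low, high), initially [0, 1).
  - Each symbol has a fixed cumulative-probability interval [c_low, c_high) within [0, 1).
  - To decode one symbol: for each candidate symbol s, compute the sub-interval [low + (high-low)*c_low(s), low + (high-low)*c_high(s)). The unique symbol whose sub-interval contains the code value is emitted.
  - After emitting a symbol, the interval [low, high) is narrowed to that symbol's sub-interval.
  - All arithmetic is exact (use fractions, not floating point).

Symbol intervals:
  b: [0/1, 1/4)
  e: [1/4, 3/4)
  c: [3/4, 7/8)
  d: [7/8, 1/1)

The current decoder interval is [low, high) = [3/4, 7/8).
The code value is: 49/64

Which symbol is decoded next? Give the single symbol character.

Interval width = high − low = 7/8 − 3/4 = 1/8
Scaled code = (code − low) / width = (49/64 − 3/4) / 1/8 = 1/8
  b: [0/1, 1/4) ← scaled code falls here ✓
  e: [1/4, 3/4) 
  c: [3/4, 7/8) 
  d: [7/8, 1/1) 

Answer: b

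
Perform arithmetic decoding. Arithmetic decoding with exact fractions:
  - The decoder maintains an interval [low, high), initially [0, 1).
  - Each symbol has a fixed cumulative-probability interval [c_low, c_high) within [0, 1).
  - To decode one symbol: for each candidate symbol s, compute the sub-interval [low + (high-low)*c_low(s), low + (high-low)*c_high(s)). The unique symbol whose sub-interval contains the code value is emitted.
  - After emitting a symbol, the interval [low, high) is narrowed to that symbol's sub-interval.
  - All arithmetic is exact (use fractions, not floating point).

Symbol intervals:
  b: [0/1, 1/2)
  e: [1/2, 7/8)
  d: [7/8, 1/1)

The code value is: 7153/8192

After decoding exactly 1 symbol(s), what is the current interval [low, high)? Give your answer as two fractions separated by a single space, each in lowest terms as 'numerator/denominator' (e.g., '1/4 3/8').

Step 1: interval [0/1, 1/1), width = 1/1 - 0/1 = 1/1
  'b': [0/1 + 1/1*0/1, 0/1 + 1/1*1/2) = [0/1, 1/2)
  'e': [0/1 + 1/1*1/2, 0/1 + 1/1*7/8) = [1/2, 7/8) <- contains code 7153/8192
  'd': [0/1 + 1/1*7/8, 0/1 + 1/1*1/1) = [7/8, 1/1)
  emit 'e', narrow to [1/2, 7/8)

Answer: 1/2 7/8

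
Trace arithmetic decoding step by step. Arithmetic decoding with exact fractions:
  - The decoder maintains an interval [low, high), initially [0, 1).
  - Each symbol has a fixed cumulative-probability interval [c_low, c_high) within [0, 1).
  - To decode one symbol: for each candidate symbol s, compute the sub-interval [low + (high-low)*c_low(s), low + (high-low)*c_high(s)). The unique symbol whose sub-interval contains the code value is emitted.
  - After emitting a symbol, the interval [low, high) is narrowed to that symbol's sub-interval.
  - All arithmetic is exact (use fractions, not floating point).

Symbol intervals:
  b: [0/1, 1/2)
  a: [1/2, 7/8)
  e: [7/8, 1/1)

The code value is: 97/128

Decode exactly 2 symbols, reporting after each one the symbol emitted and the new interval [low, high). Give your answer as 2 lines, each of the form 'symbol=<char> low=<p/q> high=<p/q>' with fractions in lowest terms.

Answer: symbol=a low=1/2 high=7/8
symbol=a low=11/16 high=53/64

Derivation:
Step 1: interval [0/1, 1/1), width = 1/1 - 0/1 = 1/1
  'b': [0/1 + 1/1*0/1, 0/1 + 1/1*1/2) = [0/1, 1/2)
  'a': [0/1 + 1/1*1/2, 0/1 + 1/1*7/8) = [1/2, 7/8) <- contains code 97/128
  'e': [0/1 + 1/1*7/8, 0/1 + 1/1*1/1) = [7/8, 1/1)
  emit 'a', narrow to [1/2, 7/8)
Step 2: interval [1/2, 7/8), width = 7/8 - 1/2 = 3/8
  'b': [1/2 + 3/8*0/1, 1/2 + 3/8*1/2) = [1/2, 11/16)
  'a': [1/2 + 3/8*1/2, 1/2 + 3/8*7/8) = [11/16, 53/64) <- contains code 97/128
  'e': [1/2 + 3/8*7/8, 1/2 + 3/8*1/1) = [53/64, 7/8)
  emit 'a', narrow to [11/16, 53/64)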